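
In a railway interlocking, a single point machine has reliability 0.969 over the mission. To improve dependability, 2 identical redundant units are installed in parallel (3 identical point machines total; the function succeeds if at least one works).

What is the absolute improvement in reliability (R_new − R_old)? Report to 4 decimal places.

0.0310

R_before = 0.969
R_after = 1 − (1 − 0.969)^3 = 1.0000
ΔR = 1.0000 − 0.969 = 0.0310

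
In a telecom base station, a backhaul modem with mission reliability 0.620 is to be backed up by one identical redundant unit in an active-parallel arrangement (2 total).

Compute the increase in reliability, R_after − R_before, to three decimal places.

0.236

R_before = 0.620
R_after = 1 − (1 − 0.620)^2 = 0.856
ΔR = 0.856 − 0.620 = 0.236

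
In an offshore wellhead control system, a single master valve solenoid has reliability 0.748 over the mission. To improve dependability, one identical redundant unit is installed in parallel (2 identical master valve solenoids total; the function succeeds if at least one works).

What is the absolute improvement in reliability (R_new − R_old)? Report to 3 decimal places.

0.188

R_before = 0.748
R_after = 1 − (1 − 0.748)^2 = 0.936
ΔR = 0.936 − 0.748 = 0.188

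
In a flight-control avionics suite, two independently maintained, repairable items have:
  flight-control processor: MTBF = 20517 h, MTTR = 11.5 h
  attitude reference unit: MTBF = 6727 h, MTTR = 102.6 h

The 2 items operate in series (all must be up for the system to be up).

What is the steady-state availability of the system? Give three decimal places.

A(flight-control processor) = MTBF/(MTBF+MTTR) = 20517/(20517+11.5) = 0.999440
A(attitude reference unit) = MTBF/(MTBF+MTTR) = 6727/(6727+102.6) = 0.984977
Series availability: 0.999440 × 0.984977 = 0.984

0.984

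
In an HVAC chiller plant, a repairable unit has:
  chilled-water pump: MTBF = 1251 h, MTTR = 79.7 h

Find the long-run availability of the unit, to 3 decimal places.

A(chilled-water pump) = MTBF/(MTBF+MTTR) = 1251/(1251+79.7) = 0.940

0.940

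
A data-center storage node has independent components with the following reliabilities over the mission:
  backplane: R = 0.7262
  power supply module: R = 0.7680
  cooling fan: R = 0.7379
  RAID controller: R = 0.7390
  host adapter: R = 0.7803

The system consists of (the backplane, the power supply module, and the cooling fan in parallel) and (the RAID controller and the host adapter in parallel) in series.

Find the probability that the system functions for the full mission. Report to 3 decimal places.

0.927

Parallel (backplane, power supply module, and cooling fan): 1 − (1 − 0.72620)(1 − 0.76800)(1 − 0.73790) = 0.98335
Parallel (RAID controller and host adapter): 1 − (1 − 0.73900)(1 − 0.78030) = 0.94266
Series ([0.98335] and [0.94266]): 0.98335 × 0.94266 = 0.927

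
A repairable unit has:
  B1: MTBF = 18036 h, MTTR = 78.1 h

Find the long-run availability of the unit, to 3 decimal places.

0.996

A(B1) = MTBF/(MTBF+MTTR) = 18036/(18036+78.1) = 0.996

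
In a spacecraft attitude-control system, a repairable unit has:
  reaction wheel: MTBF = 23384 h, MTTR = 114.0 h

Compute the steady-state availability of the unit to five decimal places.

A(reaction wheel) = MTBF/(MTBF+MTTR) = 23384/(23384+114.0) = 0.99515

0.99515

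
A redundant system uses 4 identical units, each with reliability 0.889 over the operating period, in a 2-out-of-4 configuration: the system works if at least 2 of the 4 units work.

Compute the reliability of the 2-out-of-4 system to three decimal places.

R = Σ_{i=2}^{4} C(4,i) p^i (1−p)^{4−i} with p = 0.889
C(4,2)·0.889^2·0.111^2 = 0.05843
C(4,3)·0.889^3·0.111^1 = 0.31195
C(4,4)·0.889^4·0.111^0 = 0.62461
Sum = 0.995

0.995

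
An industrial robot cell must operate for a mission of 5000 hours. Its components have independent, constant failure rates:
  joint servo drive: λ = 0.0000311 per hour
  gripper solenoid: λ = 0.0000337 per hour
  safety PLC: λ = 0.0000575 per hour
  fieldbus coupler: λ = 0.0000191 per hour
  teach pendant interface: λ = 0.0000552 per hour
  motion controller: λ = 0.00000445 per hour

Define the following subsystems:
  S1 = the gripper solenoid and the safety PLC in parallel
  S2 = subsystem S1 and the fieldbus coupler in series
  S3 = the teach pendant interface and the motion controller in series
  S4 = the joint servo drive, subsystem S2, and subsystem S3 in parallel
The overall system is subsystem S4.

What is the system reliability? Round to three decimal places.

R(joint servo drive) = exp(−0.0000311 × 5000) = 0.85599
R(gripper solenoid) = exp(−0.0000337 × 5000) = 0.84493
R(safety PLC) = exp(−0.0000575 × 5000) = 0.75014
R(fieldbus coupler) = exp(−0.0000191 × 5000) = 0.90892
R(teach pendant interface) = exp(−0.0000552 × 5000) = 0.75881
R(motion controller) = exp(−0.00000445 × 5000) = 0.97800
Parallel (gripper solenoid and safety PLC): 1 − (1 − 0.84493)(1 − 0.75014) = 0.96125
Series ([0.96125] and fieldbus coupler): 0.96125 × 0.90892 = 0.87370
Series (teach pendant interface and motion controller): 0.75881 × 0.97800 = 0.74212
Parallel (joint servo drive, [0.87370], and [0.74212]): 1 − (1 − 0.85599)(1 − 0.87370)(1 − 0.74212) = 0.995

0.995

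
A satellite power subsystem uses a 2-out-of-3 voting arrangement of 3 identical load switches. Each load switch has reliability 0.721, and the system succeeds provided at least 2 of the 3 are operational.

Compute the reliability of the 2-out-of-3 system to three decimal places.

0.810

R = Σ_{i=2}^{3} C(3,i) p^i (1−p)^{3−i} with p = 0.721
C(3,2)·0.721^2·0.279^1 = 0.43511
C(3,3)·0.721^3·0.279^0 = 0.37481
Sum = 0.810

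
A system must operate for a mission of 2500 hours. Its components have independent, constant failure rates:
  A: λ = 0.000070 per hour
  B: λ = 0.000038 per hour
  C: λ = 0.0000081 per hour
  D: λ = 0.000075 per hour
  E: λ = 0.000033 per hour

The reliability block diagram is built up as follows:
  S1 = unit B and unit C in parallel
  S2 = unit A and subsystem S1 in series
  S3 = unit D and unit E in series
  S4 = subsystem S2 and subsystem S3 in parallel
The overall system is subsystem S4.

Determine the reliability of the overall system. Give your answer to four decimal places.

R(A) = exp(−0.000070 × 2500) = 0.839457
R(B) = exp(−0.000038 × 2500) = 0.909373
R(C) = exp(−0.0000081 × 2500) = 0.979954
R(D) = exp(−0.000075 × 2500) = 0.829029
R(E) = exp(−0.000033 × 2500) = 0.920811
Parallel (B and C): 1 − (1 − 0.909373)(1 − 0.979954) = 0.998183
Series (A and [0.998183]): 0.839457 × 0.998183 = 0.837932
Series (D and E): 0.829029 × 0.920811 = 0.763379
Parallel ([0.837932] and [0.763379]): 1 − (1 − 0.837932)(1 − 0.763379) = 0.9617

0.9617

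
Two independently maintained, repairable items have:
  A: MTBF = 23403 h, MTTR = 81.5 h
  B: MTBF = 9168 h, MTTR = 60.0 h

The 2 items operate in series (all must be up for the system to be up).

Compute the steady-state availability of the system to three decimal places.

A(A) = MTBF/(MTBF+MTTR) = 23403/(23403+81.5) = 0.996530
A(B) = MTBF/(MTBF+MTTR) = 9168/(9168+60.0) = 0.993498
Series availability: 0.996530 × 0.993498 = 0.990

0.990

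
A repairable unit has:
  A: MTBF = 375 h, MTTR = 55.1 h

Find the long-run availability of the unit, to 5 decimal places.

A(A) = MTBF/(MTBF+MTTR) = 375/(375+55.1) = 0.87189

0.87189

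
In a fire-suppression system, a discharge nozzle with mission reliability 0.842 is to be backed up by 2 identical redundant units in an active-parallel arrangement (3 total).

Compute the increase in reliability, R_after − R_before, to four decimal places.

R_before = 0.842
R_after = 1 − (1 − 0.842)^3 = 0.9961
ΔR = 0.9961 − 0.842 = 0.1541

0.1541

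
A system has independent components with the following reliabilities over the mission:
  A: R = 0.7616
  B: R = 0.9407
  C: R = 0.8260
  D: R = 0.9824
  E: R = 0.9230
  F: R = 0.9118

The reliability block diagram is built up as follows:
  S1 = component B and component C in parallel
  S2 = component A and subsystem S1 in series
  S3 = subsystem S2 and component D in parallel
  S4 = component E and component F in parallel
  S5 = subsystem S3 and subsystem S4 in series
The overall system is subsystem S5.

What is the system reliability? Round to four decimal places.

Parallel (B and C): 1 − (1 − 0.940700)(1 − 0.826000) = 0.989682
Series (A and [0.989682]): 0.761600 × 0.989682 = 0.753742
Parallel ([0.753742] and D): 1 − (1 − 0.753742)(1 − 0.982400) = 0.995666
Parallel (E and F): 1 − (1 − 0.923000)(1 − 0.911800) = 0.993209
Series ([0.995666] and [0.993209]): 0.995666 × 0.993209 = 0.9889

0.9889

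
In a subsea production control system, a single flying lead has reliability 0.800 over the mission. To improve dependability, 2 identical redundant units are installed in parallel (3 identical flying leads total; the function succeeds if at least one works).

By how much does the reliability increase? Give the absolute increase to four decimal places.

R_before = 0.800
R_after = 1 − (1 − 0.800)^3 = 0.9920
ΔR = 0.9920 − 0.800 = 0.1920

0.1920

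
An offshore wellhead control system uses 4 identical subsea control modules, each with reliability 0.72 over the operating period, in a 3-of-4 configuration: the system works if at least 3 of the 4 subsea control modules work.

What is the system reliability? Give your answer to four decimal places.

0.6868

R = Σ_{i=3}^{4} C(4,i) p^i (1−p)^{4−i} with p = 0.72
C(4,3)·0.72^3·0.28^1 = 0.418038
C(4,4)·0.72^4·0.28^0 = 0.268739
Sum = 0.6868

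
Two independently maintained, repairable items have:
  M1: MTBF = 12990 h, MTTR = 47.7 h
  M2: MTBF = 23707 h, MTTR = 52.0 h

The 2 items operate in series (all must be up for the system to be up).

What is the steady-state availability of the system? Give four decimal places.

A(M1) = MTBF/(MTBF+MTTR) = 12990/(12990+47.7) = 0.996341
A(M2) = MTBF/(MTBF+MTTR) = 23707/(23707+52.0) = 0.997811
Series availability: 0.996341 × 0.997811 = 0.9942

0.9942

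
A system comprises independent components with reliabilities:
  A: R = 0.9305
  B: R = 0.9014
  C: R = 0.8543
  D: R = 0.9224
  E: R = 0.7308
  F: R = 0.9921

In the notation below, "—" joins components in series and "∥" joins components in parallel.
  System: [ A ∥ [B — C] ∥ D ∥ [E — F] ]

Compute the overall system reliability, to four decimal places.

Series (B and C): 0.901400 × 0.854300 = 0.770066
Series (E and F): 0.730800 × 0.992100 = 0.725027
Parallel (A, [0.770066], D, and [0.725027]): 1 − (1 − 0.930500)(1 − 0.770066)(1 − 0.922400)(1 − 0.725027) = 0.9997

0.9997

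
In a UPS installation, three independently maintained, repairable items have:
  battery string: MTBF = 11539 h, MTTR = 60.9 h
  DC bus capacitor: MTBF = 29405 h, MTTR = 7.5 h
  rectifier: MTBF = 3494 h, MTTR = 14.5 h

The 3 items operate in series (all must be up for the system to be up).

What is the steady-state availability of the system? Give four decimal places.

0.9904

A(battery string) = MTBF/(MTBF+MTTR) = 11539/(11539+60.9) = 0.994750
A(DC bus capacitor) = MTBF/(MTBF+MTTR) = 29405/(29405+7.5) = 0.999745
A(rectifier) = MTBF/(MTBF+MTTR) = 3494/(3494+14.5) = 0.995867
Series availability: 0.994750 × 0.999745 × 0.995867 = 0.9904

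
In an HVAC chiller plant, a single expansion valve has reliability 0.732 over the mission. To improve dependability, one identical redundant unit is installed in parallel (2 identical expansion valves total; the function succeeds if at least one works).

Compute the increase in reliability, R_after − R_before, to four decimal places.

R_before = 0.732
R_after = 1 − (1 − 0.732)^2 = 0.9282
ΔR = 0.9282 − 0.732 = 0.1962

0.1962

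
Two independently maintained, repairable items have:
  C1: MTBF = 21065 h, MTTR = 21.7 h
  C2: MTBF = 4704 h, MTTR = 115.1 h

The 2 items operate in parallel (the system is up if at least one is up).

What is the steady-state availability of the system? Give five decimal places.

A(C1) = MTBF/(MTBF+MTTR) = 21065/(21065+21.7) = 0.998971
A(C2) = MTBF/(MTBF+MTTR) = 4704/(4704+115.1) = 0.976116
Parallel availability: 1 − (1 − 0.998971)(1 − 0.976116) = 0.99998

0.99998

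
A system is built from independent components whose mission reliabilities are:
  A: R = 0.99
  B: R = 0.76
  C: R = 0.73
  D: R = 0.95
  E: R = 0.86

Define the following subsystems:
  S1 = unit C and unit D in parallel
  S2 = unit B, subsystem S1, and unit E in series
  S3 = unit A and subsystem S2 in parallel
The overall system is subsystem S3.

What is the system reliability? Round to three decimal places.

0.996

Parallel (C and D): 1 − (1 − 0.73000)(1 − 0.95000) = 0.98650
Series (B, [0.98650], and E): 0.76000 × 0.98650 × 0.86000 = 0.64478
Parallel (A and [0.64478]): 1 − (1 − 0.99000)(1 − 0.64478) = 0.996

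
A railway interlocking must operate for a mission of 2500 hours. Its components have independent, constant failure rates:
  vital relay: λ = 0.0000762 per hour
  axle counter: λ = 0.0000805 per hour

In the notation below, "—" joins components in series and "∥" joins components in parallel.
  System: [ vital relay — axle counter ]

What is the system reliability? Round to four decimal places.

0.6759

R(vital relay) = exp(−0.0000762 × 2500) = 0.826546
R(axle counter) = exp(−0.0000805 × 2500) = 0.817708
Series (vital relay and axle counter): 0.826546 × 0.817708 = 0.6759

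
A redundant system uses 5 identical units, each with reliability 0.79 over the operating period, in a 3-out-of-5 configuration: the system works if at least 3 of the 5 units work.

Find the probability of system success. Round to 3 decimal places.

0.934

R = Σ_{i=3}^{5} C(5,i) p^i (1−p)^{5−i} with p = 0.79
C(5,3)·0.79^3·0.21^2 = 0.21743
C(5,4)·0.79^4·0.21^1 = 0.40898
C(5,5)·0.79^5·0.21^0 = 0.30771
Sum = 0.934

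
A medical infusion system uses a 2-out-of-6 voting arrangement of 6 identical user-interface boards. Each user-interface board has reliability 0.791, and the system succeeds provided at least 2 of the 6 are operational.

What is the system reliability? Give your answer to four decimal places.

R = Σ_{i=2}^{6} C(6,i) p^i (1−p)^{6−i} with p = 0.791
C(6,2)·0.791^2·0.209^4 = 0.017907
C(6,3)·0.791^3·0.209^3 = 0.090365
C(6,4)·0.791^4·0.209^2 = 0.256501
C(6,5)·0.791^5·0.209^1 = 0.388311
C(6,6)·0.791^6·0.209^0 = 0.244940
Sum = 0.9980

0.9980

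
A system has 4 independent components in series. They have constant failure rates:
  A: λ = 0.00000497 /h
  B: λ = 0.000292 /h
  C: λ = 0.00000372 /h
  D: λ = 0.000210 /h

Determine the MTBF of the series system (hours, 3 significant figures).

1960

Series of exponential components: λ_sys = Σ λ_i
λ_sys = 0.00000497 + 0.000292 + 0.00000372 + 0.000210 = 5.1069e-04 /h
MTBF = 1 / λ_sys = 1960 h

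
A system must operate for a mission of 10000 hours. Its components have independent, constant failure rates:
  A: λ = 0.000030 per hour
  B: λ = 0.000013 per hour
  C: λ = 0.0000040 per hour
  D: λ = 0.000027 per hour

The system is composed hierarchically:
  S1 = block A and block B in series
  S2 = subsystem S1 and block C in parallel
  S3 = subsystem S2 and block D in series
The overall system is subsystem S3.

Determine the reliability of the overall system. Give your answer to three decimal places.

R(A) = exp(−0.000030 × 10000) = 0.74082
R(B) = exp(−0.000013 × 10000) = 0.87810
R(C) = exp(−0.0000040 × 10000) = 0.96079
R(D) = exp(−0.000027 × 10000) = 0.76338
Series (A and B): 0.74082 × 0.87810 = 0.65051
Parallel ([0.65051] and C): 1 − (1 − 0.65051)(1 − 0.96079) = 0.98630
Series ([0.98630] and D): 0.98630 × 0.76338 = 0.753

0.753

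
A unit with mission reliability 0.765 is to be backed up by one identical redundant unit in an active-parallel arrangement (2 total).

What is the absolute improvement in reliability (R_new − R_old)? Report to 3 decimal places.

0.180

R_before = 0.765
R_after = 1 − (1 − 0.765)^2 = 0.945
ΔR = 0.945 − 0.765 = 0.180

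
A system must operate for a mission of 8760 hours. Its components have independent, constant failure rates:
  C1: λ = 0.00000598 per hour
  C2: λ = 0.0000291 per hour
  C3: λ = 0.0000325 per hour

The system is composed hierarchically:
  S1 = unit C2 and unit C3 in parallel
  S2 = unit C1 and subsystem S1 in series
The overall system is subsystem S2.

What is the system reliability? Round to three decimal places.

R(C1) = exp(−0.00000598 × 8760) = 0.94896
R(C2) = exp(−0.0000291 × 8760) = 0.77498
R(C3) = exp(−0.0000325 × 8760) = 0.75224
Parallel (C2 and C3): 1 − (1 − 0.77498)(1 − 0.75224) = 0.94425
Series (C1 and [0.94425]): 0.94896 × 0.94425 = 0.896

0.896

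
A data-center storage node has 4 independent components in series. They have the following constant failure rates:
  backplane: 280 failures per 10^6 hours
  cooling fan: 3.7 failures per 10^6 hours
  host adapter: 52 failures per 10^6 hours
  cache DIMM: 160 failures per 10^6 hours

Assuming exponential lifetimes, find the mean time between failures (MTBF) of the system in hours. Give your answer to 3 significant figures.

2020

Series of exponential components: λ_sys = Σ λ_i
λ_sys = 0.00028 + 0.0000037 + 0.000052 + 0.00016 = 4.9570e-04 /h
MTBF = 1 / λ_sys = 2020 h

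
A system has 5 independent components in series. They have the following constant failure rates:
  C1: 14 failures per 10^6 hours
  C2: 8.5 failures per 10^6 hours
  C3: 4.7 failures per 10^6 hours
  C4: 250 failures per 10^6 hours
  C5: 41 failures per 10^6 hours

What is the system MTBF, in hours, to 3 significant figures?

3140

Series of exponential components: λ_sys = Σ λ_i
λ_sys = 0.000014 + 0.0000085 + 0.0000047 + 0.00025 + 0.000041 = 3.1820e-04 /h
MTBF = 1 / λ_sys = 3140 h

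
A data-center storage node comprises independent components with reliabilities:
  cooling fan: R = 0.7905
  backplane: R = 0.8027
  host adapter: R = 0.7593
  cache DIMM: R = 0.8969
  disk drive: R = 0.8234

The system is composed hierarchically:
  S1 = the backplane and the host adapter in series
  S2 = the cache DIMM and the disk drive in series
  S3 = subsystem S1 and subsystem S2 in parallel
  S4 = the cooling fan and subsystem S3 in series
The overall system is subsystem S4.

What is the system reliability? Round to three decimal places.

0.710

Series (backplane and host adapter): 0.80270 × 0.75930 = 0.60949
Series (cache DIMM and disk drive): 0.89690 × 0.82340 = 0.73851
Parallel ([0.60949] and [0.73851]): 1 − (1 − 0.60949)(1 − 0.73851) = 0.89789
Series (cooling fan and [0.89789]): 0.79050 × 0.89789 = 0.710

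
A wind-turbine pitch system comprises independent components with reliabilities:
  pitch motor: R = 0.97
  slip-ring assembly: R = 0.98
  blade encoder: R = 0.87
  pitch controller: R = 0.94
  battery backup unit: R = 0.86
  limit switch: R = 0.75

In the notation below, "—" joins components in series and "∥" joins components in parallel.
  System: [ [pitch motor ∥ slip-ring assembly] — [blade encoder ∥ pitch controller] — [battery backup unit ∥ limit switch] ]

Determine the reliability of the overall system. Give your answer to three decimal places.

0.957

Parallel (pitch motor and slip-ring assembly): 1 − (1 − 0.97000)(1 − 0.98000) = 0.99940
Parallel (blade encoder and pitch controller): 1 − (1 − 0.87000)(1 − 0.94000) = 0.99220
Parallel (battery backup unit and limit switch): 1 − (1 − 0.86000)(1 − 0.75000) = 0.96500
Series ([0.99940], [0.99220], and [0.96500]): 0.99940 × 0.99220 × 0.96500 = 0.957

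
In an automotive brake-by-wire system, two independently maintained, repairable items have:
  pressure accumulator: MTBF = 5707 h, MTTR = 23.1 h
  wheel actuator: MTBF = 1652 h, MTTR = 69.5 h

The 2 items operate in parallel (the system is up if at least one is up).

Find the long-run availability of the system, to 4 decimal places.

A(pressure accumulator) = MTBF/(MTBF+MTTR) = 5707/(5707+23.1) = 0.995969
A(wheel actuator) = MTBF/(MTBF+MTTR) = 1652/(1652+69.5) = 0.959628
Parallel availability: 1 − (1 − 0.995969)(1 − 0.959628) = 0.9998

0.9998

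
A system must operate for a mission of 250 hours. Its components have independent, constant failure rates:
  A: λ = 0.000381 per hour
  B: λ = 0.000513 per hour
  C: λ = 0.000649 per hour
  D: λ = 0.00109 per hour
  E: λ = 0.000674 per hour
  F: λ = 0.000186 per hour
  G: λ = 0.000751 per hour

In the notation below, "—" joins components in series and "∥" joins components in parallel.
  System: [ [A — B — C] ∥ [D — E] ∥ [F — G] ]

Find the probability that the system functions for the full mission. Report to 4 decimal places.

0.9762

R(A) = exp(−0.000381 × 250) = 0.909146
R(B) = exp(−0.000513 × 250) = 0.879633
R(C) = exp(−0.000649 × 250) = 0.850229
R(D) = exp(−0.00109 × 250) = 0.761473
R(E) = exp(−0.000674 × 250) = 0.844931
R(F) = exp(−0.000186 × 250) = 0.954565
R(G) = exp(−0.000751 × 250) = 0.828822
Series (A, B, and C): 0.909146 × 0.879633 × 0.850229 = 0.679941
Series (D and E): 0.761473 × 0.844931 = 0.643392
Series (F and G): 0.954565 × 0.828822 = 0.791164
Parallel ([0.679941], [0.643392], and [0.791164]): 1 − (1 − 0.679941)(1 − 0.643392)(1 − 0.791164) = 0.9762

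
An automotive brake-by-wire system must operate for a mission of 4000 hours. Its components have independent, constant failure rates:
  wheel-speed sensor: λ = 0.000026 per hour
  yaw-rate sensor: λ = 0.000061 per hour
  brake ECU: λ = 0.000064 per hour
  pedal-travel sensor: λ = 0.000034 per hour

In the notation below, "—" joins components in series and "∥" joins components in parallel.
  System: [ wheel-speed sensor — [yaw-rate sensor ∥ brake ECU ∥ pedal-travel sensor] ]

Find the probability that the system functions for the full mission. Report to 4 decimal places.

R(wheel-speed sensor) = exp(−0.000026 × 4000) = 0.901225
R(yaw-rate sensor) = exp(−0.000061 × 4000) = 0.783488
R(brake ECU) = exp(−0.000064 × 4000) = 0.774142
R(pedal-travel sensor) = exp(−0.000034 × 4000) = 0.872843
Parallel (yaw-rate sensor, brake ECU, and pedal-travel sensor): 1 − (1 − 0.783488)(1 − 0.774142)(1 − 0.872843) = 0.993782
Series (wheel-speed sensor and [0.993782]): 0.901225 × 0.993782 = 0.8956

0.8956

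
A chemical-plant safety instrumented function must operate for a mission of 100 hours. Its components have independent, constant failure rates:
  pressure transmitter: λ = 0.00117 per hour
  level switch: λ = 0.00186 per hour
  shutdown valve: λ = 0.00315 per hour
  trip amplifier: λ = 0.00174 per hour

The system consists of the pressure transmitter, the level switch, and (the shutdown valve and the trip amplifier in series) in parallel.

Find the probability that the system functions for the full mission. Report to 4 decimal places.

R(pressure transmitter) = exp(−0.00117 × 100) = 0.889585
R(level switch) = exp(−0.00186 × 100) = 0.830274
R(shutdown valve) = exp(−0.00315 × 100) = 0.729789
R(trip amplifier) = exp(−0.00174 × 100) = 0.840297
Series (shutdown valve and trip amplifier): 0.729789 × 0.840297 = 0.613240
Parallel (pressure transmitter, level switch, and [0.613240]): 1 − (1 − 0.889585)(1 − 0.830274)(1 − 0.613240) = 0.9928

0.9928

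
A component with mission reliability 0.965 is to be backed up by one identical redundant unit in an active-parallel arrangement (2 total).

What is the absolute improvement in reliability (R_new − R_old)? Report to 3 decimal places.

R_before = 0.965
R_after = 1 − (1 − 0.965)^2 = 0.999
ΔR = 0.999 − 0.965 = 0.034

0.034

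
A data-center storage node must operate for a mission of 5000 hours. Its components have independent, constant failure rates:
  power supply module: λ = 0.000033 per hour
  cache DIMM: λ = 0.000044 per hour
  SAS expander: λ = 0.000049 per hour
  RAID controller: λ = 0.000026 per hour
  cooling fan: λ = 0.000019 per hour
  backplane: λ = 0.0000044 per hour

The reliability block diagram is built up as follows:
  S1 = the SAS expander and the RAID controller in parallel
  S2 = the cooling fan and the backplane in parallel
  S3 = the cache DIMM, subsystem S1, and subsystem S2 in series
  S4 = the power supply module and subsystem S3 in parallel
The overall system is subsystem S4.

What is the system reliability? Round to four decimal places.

R(power supply module) = exp(−0.000033 × 5000) = 0.847894
R(cache DIMM) = exp(−0.000044 × 5000) = 0.802519
R(SAS expander) = exp(−0.000049 × 5000) = 0.782705
R(RAID controller) = exp(−0.000026 × 5000) = 0.878095
R(cooling fan) = exp(−0.000019 × 5000) = 0.909373
R(backplane) = exp(−0.0000044 × 5000) = 0.978240
Parallel (SAS expander and RAID controller): 1 − (1 − 0.782705)(1 − 0.878095) = 0.973511
Parallel (cooling fan and backplane): 1 − (1 − 0.909373)(1 − 0.978240) = 0.998028
Series (cache DIMM, [0.973511], and [0.998028]): 0.802519 × 0.973511 × 0.998028 = 0.779720
Parallel (power supply module and [0.779720]): 1 − (1 − 0.847894)(1 − 0.779720) = 0.9665

0.9665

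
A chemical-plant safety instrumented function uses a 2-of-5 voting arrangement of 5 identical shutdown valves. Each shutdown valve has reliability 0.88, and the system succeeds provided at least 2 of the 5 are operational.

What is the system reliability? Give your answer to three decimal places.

0.999

R = Σ_{i=2}^{5} C(5,i) p^i (1−p)^{5−i} with p = 0.88
C(5,2)·0.88^2·0.12^3 = 0.01338
C(5,3)·0.88^3·0.12^2 = 0.09813
C(5,4)·0.88^4·0.12^1 = 0.35982
C(5,5)·0.88^5·0.12^0 = 0.52773
Sum = 0.999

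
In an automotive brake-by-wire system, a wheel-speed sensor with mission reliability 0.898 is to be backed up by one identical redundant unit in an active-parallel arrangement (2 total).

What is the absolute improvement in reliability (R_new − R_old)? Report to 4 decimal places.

0.0916

R_before = 0.898
R_after = 1 − (1 − 0.898)^2 = 0.9896
ΔR = 0.9896 − 0.898 = 0.0916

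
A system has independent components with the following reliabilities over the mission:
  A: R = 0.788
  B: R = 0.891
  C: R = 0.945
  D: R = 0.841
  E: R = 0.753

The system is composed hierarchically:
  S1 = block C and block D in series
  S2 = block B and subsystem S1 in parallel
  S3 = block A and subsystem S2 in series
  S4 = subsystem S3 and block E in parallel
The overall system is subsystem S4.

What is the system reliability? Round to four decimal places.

0.9433

Series (C and D): 0.945000 × 0.841000 = 0.794745
Parallel (B and [0.794745]): 1 − (1 − 0.891000)(1 − 0.794745) = 0.977627
Series (A and [0.977627]): 0.788000 × 0.977627 = 0.770370
Parallel ([0.770370] and E): 1 − (1 − 0.770370)(1 − 0.753000) = 0.9433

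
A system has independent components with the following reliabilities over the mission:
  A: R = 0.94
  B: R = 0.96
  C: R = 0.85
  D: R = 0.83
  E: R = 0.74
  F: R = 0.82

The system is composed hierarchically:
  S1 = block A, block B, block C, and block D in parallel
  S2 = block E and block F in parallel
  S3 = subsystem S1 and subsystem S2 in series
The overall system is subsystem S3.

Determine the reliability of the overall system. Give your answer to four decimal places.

0.9531

Parallel (A, B, C, and D): 1 − (1 − 0.940000)(1 − 0.960000)(1 − 0.850000)(1 − 0.830000) = 0.999939
Parallel (E and F): 1 − (1 − 0.740000)(1 − 0.820000) = 0.953200
Series ([0.999939] and [0.953200]): 0.999939 × 0.953200 = 0.9531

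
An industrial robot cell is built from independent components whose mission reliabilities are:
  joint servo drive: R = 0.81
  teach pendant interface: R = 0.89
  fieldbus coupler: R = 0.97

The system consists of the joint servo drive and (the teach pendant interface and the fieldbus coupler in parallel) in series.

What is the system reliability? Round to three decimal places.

0.807

Parallel (teach pendant interface and fieldbus coupler): 1 − (1 − 0.89000)(1 − 0.97000) = 0.99670
Series (joint servo drive and [0.99670]): 0.81000 × 0.99670 = 0.807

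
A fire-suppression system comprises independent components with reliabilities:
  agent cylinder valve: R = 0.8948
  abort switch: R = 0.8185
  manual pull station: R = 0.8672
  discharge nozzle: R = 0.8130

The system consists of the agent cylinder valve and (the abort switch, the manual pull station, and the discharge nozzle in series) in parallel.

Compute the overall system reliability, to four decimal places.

0.9555

Series (abort switch, manual pull station, and discharge nozzle): 0.818500 × 0.867200 × 0.813000 = 0.577070
Parallel (agent cylinder valve and [0.577070]): 1 − (1 − 0.894800)(1 − 0.577070) = 0.9555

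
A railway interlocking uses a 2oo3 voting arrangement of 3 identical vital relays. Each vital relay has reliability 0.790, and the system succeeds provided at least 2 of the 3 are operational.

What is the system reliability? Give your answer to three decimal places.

0.886

R = Σ_{i=2}^{3} C(3,i) p^i (1−p)^{3−i} with p = 0.790
C(3,2)·0.790^2·0.210^1 = 0.39318
C(3,3)·0.790^3·0.210^0 = 0.49304
Sum = 0.886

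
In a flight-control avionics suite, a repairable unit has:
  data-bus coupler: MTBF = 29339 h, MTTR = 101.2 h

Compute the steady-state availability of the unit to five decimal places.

0.99656

A(data-bus coupler) = MTBF/(MTBF+MTTR) = 29339/(29339+101.2) = 0.99656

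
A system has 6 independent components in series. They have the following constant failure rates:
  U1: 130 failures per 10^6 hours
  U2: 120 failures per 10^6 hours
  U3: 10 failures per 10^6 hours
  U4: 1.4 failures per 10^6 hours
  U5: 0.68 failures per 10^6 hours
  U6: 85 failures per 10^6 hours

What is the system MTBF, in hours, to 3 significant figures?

Series of exponential components: λ_sys = Σ λ_i
λ_sys = 0.00013 + 0.00012 + 0.000010 + 0.0000014 + 0.00000068 + 0.000085 = 3.4708e-04 /h
MTBF = 1 / λ_sys = 2880 h

2880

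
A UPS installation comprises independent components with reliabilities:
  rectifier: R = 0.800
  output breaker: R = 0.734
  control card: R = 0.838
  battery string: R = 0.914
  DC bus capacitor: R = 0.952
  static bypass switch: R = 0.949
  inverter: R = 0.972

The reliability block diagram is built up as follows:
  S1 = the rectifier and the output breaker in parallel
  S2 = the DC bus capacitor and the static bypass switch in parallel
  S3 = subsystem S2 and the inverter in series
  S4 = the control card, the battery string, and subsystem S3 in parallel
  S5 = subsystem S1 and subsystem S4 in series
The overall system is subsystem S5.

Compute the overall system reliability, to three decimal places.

Parallel (rectifier and output breaker): 1 − (1 − 0.80000)(1 − 0.73400) = 0.94680
Parallel (DC bus capacitor and static bypass switch): 1 − (1 − 0.95200)(1 − 0.94900) = 0.99755
Series ([0.99755] and inverter): 0.99755 × 0.97200 = 0.96962
Parallel (control card, battery string, and [0.96962]): 1 − (1 − 0.83800)(1 − 0.91400)(1 − 0.96962) = 0.99958
Series ([0.94680] and [0.99958]): 0.94680 × 0.99958 = 0.946

0.946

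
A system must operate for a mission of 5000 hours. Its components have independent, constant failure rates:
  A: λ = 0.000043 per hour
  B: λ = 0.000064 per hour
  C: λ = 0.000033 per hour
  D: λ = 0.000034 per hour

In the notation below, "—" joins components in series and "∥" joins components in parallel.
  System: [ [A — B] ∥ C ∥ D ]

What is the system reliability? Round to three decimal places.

0.990

R(A) = exp(−0.000043 × 5000) = 0.80654
R(B) = exp(−0.000064 × 5000) = 0.72615
R(C) = exp(−0.000033 × 5000) = 0.84789
R(D) = exp(−0.000034 × 5000) = 0.84366
Series (A and B): 0.80654 × 0.72615 = 0.58567
Parallel ([0.58567], C, and D): 1 − (1 − 0.58567)(1 − 0.84789)(1 − 0.84366) = 0.990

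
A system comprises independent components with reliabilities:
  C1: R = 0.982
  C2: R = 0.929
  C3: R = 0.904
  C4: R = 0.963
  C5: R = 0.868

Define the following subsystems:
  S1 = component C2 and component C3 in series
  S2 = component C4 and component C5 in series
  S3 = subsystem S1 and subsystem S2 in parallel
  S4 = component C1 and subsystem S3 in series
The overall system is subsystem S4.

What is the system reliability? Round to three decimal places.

Series (C2 and C3): 0.92900 × 0.90400 = 0.83982
Series (C4 and C5): 0.96300 × 0.86800 = 0.83588
Parallel ([0.83982] and [0.83588]): 1 − (1 − 0.83982)(1 − 0.83588) = 0.97371
Series (C1 and [0.97371]): 0.98200 × 0.97371 = 0.956

0.956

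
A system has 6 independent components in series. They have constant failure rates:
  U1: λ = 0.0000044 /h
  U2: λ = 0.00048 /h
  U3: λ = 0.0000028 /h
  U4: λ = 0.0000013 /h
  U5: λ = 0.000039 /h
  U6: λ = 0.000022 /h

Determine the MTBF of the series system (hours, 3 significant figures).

1820

Series of exponential components: λ_sys = Σ λ_i
λ_sys = 0.0000044 + 0.00048 + 0.0000028 + 0.0000013 + 0.000039 + 0.000022 = 5.4950e-04 /h
MTBF = 1 / λ_sys = 1820 h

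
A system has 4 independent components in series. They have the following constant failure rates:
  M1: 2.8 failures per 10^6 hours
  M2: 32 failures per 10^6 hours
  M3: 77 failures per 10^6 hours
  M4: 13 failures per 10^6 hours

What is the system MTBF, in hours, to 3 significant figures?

8010

Series of exponential components: λ_sys = Σ λ_i
λ_sys = 0.0000028 + 0.000032 + 0.000077 + 0.000013 = 1.2480e-04 /h
MTBF = 1 / λ_sys = 8010 h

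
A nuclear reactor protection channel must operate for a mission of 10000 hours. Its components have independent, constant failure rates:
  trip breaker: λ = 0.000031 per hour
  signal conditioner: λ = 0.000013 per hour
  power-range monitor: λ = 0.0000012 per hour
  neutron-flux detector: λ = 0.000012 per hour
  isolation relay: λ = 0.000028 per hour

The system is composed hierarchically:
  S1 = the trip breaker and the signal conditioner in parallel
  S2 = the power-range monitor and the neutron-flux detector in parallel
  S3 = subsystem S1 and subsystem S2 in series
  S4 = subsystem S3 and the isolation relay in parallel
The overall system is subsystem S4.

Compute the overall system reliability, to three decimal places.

0.992

R(trip breaker) = exp(−0.000031 × 10000) = 0.73345
R(signal conditioner) = exp(−0.000013 × 10000) = 0.87810
R(power-range monitor) = exp(−0.0000012 × 10000) = 0.98807
R(neutron-flux detector) = exp(−0.000012 × 10000) = 0.88692
R(isolation relay) = exp(−0.000028 × 10000) = 0.75578
Parallel (trip breaker and signal conditioner): 1 − (1 − 0.73345)(1 − 0.87810) = 0.96751
Parallel (power-range monitor and neutron-flux detector): 1 − (1 − 0.98807)(1 − 0.88692) = 0.99865
Series ([0.96751] and [0.99865]): 0.96751 × 0.99865 = 0.96620
Parallel ([0.96620] and isolation relay): 1 − (1 − 0.96620)(1 − 0.75578) = 0.992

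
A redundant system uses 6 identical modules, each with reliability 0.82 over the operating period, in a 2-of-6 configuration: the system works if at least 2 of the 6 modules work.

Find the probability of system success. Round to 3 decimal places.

0.999

R = Σ_{i=2}^{6} C(6,i) p^i (1−p)^{6−i} with p = 0.82
C(6,2)·0.82^2·0.18^4 = 0.01059
C(6,3)·0.82^3·0.18^3 = 0.06431
C(6,4)·0.82^4·0.18^2 = 0.21973
C(6,5)·0.82^5·0.18^1 = 0.40040
C(6,6)·0.82^6·0.18^0 = 0.30401
Sum = 0.999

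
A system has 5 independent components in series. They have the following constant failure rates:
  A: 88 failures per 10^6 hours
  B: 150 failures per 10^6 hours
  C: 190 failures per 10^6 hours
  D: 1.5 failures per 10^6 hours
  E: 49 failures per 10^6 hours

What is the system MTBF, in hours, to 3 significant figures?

2090

Series of exponential components: λ_sys = Σ λ_i
λ_sys = 0.000088 + 0.00015 + 0.00019 + 0.0000015 + 0.000049 = 4.7850e-04 /h
MTBF = 1 / λ_sys = 2090 h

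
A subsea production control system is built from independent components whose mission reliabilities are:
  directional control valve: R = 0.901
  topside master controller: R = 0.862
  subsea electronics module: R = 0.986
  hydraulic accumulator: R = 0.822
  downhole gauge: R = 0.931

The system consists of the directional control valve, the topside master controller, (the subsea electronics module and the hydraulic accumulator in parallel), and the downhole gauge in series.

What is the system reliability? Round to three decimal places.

Parallel (subsea electronics module and hydraulic accumulator): 1 − (1 − 0.98600)(1 − 0.82200) = 0.99751
Series (directional control valve, topside master controller, [0.99751], and downhole gauge): 0.90100 × 0.86200 × 0.99751 × 0.93100 = 0.721

0.721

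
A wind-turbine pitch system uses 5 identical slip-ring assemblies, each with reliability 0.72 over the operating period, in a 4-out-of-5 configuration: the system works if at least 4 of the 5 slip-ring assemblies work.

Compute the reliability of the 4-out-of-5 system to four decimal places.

0.5697

R = Σ_{i=4}^{5} C(5,i) p^i (1−p)^{5−i} with p = 0.72
C(5,4)·0.72^4·0.28^1 = 0.376234
C(5,5)·0.72^5·0.28^0 = 0.193492
Sum = 0.5697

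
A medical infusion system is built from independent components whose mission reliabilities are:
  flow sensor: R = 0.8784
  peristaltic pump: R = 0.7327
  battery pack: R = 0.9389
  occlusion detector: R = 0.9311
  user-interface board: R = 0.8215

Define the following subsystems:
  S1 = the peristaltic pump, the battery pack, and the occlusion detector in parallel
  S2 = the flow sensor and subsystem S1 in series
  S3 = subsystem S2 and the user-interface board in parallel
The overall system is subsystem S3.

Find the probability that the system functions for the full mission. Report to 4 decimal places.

Parallel (peristaltic pump, battery pack, and occlusion detector): 1 − (1 − 0.732700)(1 − 0.938900)(1 − 0.931100) = 0.998875
Series (flow sensor and [0.998875]): 0.878400 × 0.998875 = 0.877412
Parallel ([0.877412] and user-interface board): 1 − (1 − 0.877412)(1 − 0.821500) = 0.9781

0.9781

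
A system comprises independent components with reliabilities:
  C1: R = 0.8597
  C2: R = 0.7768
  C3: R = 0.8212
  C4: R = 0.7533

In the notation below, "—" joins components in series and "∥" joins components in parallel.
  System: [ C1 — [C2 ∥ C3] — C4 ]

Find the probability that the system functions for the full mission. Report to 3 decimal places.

Parallel (C2 and C3): 1 − (1 − 0.77680)(1 − 0.82120) = 0.96009
Series (C1, [0.96009], and C4): 0.85970 × 0.96009 × 0.75330 = 0.622

0.622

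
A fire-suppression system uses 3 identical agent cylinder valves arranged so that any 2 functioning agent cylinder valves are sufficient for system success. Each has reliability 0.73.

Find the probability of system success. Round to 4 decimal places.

0.8207

R = Σ_{i=2}^{3} C(3,i) p^i (1−p)^{3−i} with p = 0.73
C(3,2)·0.73^2·0.27^1 = 0.431649
C(3,3)·0.73^3·0.27^0 = 0.389017
Sum = 0.8207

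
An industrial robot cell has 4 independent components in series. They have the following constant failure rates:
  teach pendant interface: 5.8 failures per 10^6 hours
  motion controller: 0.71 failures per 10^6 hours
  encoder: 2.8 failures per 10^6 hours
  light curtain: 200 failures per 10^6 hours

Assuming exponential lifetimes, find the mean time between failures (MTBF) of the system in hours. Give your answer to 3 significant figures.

4780

Series of exponential components: λ_sys = Σ λ_i
λ_sys = 0.0000058 + 0.00000071 + 0.0000028 + 0.00020 = 2.0931e-04 /h
MTBF = 1 / λ_sys = 4780 h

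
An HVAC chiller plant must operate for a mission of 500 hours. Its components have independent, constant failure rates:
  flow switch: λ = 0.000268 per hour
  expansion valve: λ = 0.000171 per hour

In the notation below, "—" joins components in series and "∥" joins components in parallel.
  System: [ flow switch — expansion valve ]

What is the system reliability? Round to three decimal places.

0.803

R(flow switch) = exp(−0.000268 × 500) = 0.87459
R(expansion valve) = exp(−0.000171 × 500) = 0.91805
Series (flow switch and expansion valve): 0.87459 × 0.91805 = 0.803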